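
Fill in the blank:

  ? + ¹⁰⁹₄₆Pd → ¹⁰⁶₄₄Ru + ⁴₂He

neutron

Conserve mass number: A + 109 = 106 + 4, so A = 1.
Conserve atomic number: Z + 46 = 44 + 2, so Z = 0.
A = 1 and Z = 0 is ¹₀n — a neutron.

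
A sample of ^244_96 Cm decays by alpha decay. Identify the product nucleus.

Alpha decay: mass number changes by -4, atomic number by -2.
A: 244 − 4 = 240; Z: 96 − 2 = 94.
Z = 94 is plutonium, so the daughter is ^240_94 Pu.

Pu-240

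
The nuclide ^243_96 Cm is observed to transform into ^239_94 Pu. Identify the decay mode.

ΔA = 239 − 243 = -4; ΔZ = 94 − 96 = -2.
A drops by 4 and Z drops by 2 — the signature of alpha emission.

alpha decay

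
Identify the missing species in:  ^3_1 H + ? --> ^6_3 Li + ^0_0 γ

He-3

Conserve mass number: 3 + A = 6 + 0, so A = 3.
Conserve atomic number: 1 + Z = 3 + 0, so Z = 2.
Z = 2 is helium, so the species is ^3_2 He.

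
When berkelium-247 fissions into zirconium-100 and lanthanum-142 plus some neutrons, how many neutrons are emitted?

5

Conserve mass number: 247 = 100 + 142 + k, so k = 247 − 242 = 5.
Check atomic number: 97 = 40 + 57 + 0 = 97. ✓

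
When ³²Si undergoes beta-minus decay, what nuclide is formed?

P-32

Beta-minus decay: mass number changes by +0, atomic number by +1.
A: 32 = 32; Z: 14 + 1 = 15.
Z = 15 is phosphorus, so the daughter is ³²P.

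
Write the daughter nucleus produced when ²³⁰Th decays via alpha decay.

Alpha decay: mass number changes by -4, atomic number by -2.
A: 230 − 4 = 226; Z: 90 − 2 = 88.
Z = 88 is radium, so the daughter is ²²⁶Ra.

Ra-226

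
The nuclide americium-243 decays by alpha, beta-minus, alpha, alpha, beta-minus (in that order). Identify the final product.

Pa-231

Start: (A, Z) = (243, 95).
After α: (239, 93).
After β⁻: (239, 94).
After α: (235, 92).
After α: (231, 90).
After β⁻: (231, 91).
Z = 91 is protactinium.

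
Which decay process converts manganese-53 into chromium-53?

ΔA = 53 − 53 = 0; ΔZ = 24 − 25 = -1.
A is unchanged and Z drops by 1 — a proton has become a neutron (β⁺ emission or electron capture).

beta-plus decay or electron capture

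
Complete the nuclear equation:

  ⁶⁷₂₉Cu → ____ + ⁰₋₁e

Zn-67

Conserve mass number: 67 = A + 0, so A = 67.
Conserve atomic number: 29 = Z − 1, so Z = 30.
Z = 30 is zinc, so the species is ⁶⁷₃₀Zn.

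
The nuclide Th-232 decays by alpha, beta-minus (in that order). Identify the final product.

Start: (A, Z) = (232, 90).
After α: (228, 88).
After β⁻: (228, 89).
Z = 89 is actinium.

Ac-228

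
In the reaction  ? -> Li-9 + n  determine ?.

Li-10

Conserve mass number: A = 9 + 1, so A = 10.
Conserve atomic number: Z = 3 + 0, so Z = 3.
Z = 3 is lithium, so the species is Li-10.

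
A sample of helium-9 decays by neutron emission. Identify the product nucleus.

Neutron emission: mass number changes by -1, atomic number by +0.
A: 9 − 1 = 8; Z: 2 = 2.
Z = 2 is helium, so the daughter is helium-8.

He-8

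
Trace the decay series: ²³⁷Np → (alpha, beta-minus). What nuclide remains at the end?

Start: (A, Z) = (237, 93).
After α: (233, 91).
After β⁻: (233, 92).
Z = 92 is uranium.

U-233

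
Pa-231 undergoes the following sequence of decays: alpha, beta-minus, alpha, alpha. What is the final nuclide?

Start: (A, Z) = (231, 91).
After α: (227, 89).
After β⁻: (227, 90).
After α: (223, 88).
After α: (219, 86).
Z = 86 is radon.

Rn-219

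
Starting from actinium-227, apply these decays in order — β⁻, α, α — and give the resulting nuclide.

Rn-219

Start: (A, Z) = (227, 89).
After β⁻: (227, 90).
After α: (223, 88).
After α: (219, 86).
Z = 86 is radon.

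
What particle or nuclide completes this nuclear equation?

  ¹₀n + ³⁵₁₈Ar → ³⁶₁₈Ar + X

Conserve mass number: 1 + 35 = 36 + A, so A = 0.
Conserve atomic number: 0 + 18 = 18 + Z, so Z = 0.
A = 0 and Z = 0 is ⁰₀γ — a gamma ray.

gamma ray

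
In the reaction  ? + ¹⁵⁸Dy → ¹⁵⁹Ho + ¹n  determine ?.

Conserve mass number: A + 158 = 159 + 1, so A = 2.
Conserve atomic number: Z + 66 = 67 + 0, so Z = 1.
A = 2 and Z = 1 is ²H — a deuteron.

deuteron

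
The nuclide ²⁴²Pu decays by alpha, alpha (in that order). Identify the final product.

Th-234

Start: (A, Z) = (242, 94).
After α: (238, 92).
After α: (234, 90).
Z = 90 is thorium.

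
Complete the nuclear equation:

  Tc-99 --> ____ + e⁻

Ru-99

Conserve mass number: 99 = A + 0, so A = 99.
Conserve atomic number: 43 = Z − 1, so Z = 44.
Z = 44 is ruthenium, so the species is Ru-99.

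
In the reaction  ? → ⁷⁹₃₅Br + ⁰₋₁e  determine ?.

Se-79

Conserve mass number: A = 79 + 0, so A = 79.
Conserve atomic number: Z = 35 − 1, so Z = 34.
Z = 34 is selenium, so the species is ⁷⁹₃₄Se.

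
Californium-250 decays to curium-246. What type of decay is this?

alpha decay

ΔA = 246 − 250 = -4; ΔZ = 96 − 98 = -2.
A drops by 4 and Z drops by 2 — the signature of alpha emission.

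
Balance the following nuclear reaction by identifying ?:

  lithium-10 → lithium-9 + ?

neutron

Conserve mass number: 10 = 9 + A, so A = 1.
Conserve atomic number: 3 = 3 + Z, so Z = 0.
A = 1 and Z = 0 is neutron — a neutron.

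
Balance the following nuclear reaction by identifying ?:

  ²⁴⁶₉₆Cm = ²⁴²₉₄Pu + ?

Conserve mass number: 246 = 242 + A, so A = 4.
Conserve atomic number: 96 = 94 + Z, so Z = 2.
A = 4 and Z = 2 is ⁴₂He — an alpha particle.

alpha particle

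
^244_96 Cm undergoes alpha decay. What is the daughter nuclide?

Alpha decay: mass number changes by -4, atomic number by -2.
A: 244 − 4 = 240; Z: 96 − 2 = 94.
Z = 94 is plutonium, so the daughter is ^240_94 Pu.

Pu-240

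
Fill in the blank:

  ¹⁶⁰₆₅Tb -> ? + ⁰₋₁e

Conserve mass number: 160 = A + 0, so A = 160.
Conserve atomic number: 65 = Z − 1, so Z = 66.
Z = 66 is dysprosium, so the species is ¹⁶⁰₆₆Dy.

Dy-160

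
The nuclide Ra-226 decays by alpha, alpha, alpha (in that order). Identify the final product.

Pb-214

Start: (A, Z) = (226, 88).
After α: (222, 86).
After α: (218, 84).
After α: (214, 82).
Z = 82 is lead.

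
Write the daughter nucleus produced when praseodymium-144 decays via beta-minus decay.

Beta-minus decay: mass number changes by +0, atomic number by +1.
A: 144 = 144; Z: 59 + 1 = 60.
Z = 60 is neodymium, so the daughter is neodymium-144.

Nd-144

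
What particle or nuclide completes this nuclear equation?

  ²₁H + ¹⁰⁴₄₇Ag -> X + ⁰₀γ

Conserve mass number: 2 + 104 = A + 0, so A = 106.
Conserve atomic number: 1 + 47 = Z + 0, so Z = 48.
Z = 48 is cadmium, so the species is ¹⁰⁶₄₈Cd.

Cd-106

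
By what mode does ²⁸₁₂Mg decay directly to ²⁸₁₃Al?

ΔA = 28 − 28 = 0; ΔZ = 13 − 12 = +1.
A is unchanged and Z rises by 1 — a neutron has become a proton (β⁻ decay).

beta-minus decay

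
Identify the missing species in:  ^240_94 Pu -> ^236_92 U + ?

alpha particle

Conserve mass number: 240 = 236 + A, so A = 4.
Conserve atomic number: 94 = 92 + Z, so Z = 2.
A = 4 and Z = 2 is ^4_2 He — an alpha particle.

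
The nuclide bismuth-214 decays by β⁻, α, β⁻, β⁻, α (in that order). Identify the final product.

Start: (A, Z) = (214, 83).
After β⁻: (214, 84).
After α: (210, 82).
After β⁻: (210, 83).
After β⁻: (210, 84).
After α: (206, 82).
Z = 82 is lead.

Pb-206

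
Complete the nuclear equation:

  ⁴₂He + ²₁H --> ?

Li-6

Conserve mass number: 4 + 2 = A, so A = 6.
Conserve atomic number: 2 + 1 = Z, so Z = 3.
Z = 3 is lithium, so the species is ⁶₃Li.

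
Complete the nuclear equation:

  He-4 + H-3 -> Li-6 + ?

neutron

Conserve mass number: 4 + 3 = 6 + A, so A = 1.
Conserve atomic number: 2 + 1 = 3 + Z, so Z = 0.
A = 1 and Z = 0 is n — a neutron.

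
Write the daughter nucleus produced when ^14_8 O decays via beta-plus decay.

N-14

Beta-plus decay: mass number changes by +0, atomic number by -1.
A: 14 = 14; Z: 8 − 1 = 7.
Z = 7 is nitrogen, so the daughter is ^14_7 N.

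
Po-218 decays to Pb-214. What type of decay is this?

ΔA = 214 − 218 = -4; ΔZ = 82 − 84 = -2.
A drops by 4 and Z drops by 2 — the signature of alpha emission.

alpha decay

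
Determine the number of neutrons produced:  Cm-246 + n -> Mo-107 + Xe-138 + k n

Conserve mass number: 247 = 107 + 138 + k, so k = 247 − 245 = 2.
Check atomic number: 96 = 42 + 54 + 0 = 96. ✓

2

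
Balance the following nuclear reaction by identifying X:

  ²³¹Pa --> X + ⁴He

Conserve mass number: 231 = A + 4, so A = 227.
Conserve atomic number: 91 = Z + 2, so Z = 89.
Z = 89 is actinium, so the species is ²²⁷Ac.

Ac-227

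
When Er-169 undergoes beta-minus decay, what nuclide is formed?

Tm-169

Beta-minus decay: mass number changes by +0, atomic number by +1.
A: 169 = 169; Z: 68 + 1 = 69.
Z = 69 is thulium, so the daughter is Tm-169.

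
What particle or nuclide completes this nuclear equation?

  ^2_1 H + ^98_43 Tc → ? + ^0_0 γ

Conserve mass number: 2 + 98 = A + 0, so A = 100.
Conserve atomic number: 1 + 43 = Z + 0, so Z = 44.
Z = 44 is ruthenium, so the species is ^100_44 Ru.

Ru-100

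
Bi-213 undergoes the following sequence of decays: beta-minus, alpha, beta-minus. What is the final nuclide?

Start: (A, Z) = (213, 83).
After β⁻: (213, 84).
After α: (209, 82).
After β⁻: (209, 83).
Z = 83 is bismuth.

Bi-209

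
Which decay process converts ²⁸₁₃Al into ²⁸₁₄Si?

ΔA = 28 − 28 = 0; ΔZ = 14 − 13 = +1.
A is unchanged and Z rises by 1 — a neutron has become a proton (β⁻ decay).

beta-minus decay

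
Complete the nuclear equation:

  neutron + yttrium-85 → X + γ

Conserve mass number: 1 + 85 = A + 0, so A = 86.
Conserve atomic number: 0 + 39 = Z + 0, so Z = 39.
Z = 39 is yttrium, so the species is yttrium-86.

Y-86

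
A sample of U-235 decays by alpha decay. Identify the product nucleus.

Th-231

Alpha decay: mass number changes by -4, atomic number by -2.
A: 235 − 4 = 231; Z: 92 − 2 = 90.
Z = 90 is thorium, so the daughter is Th-231.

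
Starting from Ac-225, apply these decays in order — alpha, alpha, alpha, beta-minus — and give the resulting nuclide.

Po-213

Start: (A, Z) = (225, 89).
After α: (221, 87).
After α: (217, 85).
After α: (213, 83).
After β⁻: (213, 84).
Z = 84 is polonium.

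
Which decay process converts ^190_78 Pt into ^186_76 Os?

alpha decay

ΔA = 186 − 190 = -4; ΔZ = 76 − 78 = -2.
A drops by 4 and Z drops by 2 — the signature of alpha emission.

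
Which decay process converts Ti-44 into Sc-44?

beta-plus decay or electron capture

ΔA = 44 − 44 = 0; ΔZ = 21 − 22 = -1.
A is unchanged and Z drops by 1 — a proton has become a neutron (β⁺ emission or electron capture).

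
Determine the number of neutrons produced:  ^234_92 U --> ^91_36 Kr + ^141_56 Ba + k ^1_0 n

Conserve mass number: 234 = 91 + 141 + k, so k = 234 − 232 = 2.
Check atomic number: 92 = 36 + 56 + 0 = 92. ✓

2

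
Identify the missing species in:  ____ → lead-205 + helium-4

Conserve mass number: A = 205 + 4, so A = 209.
Conserve atomic number: Z = 82 + 2, so Z = 84.
Z = 84 is polonium, so the species is polonium-209.

Po-209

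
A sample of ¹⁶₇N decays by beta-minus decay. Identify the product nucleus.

Beta-minus decay: mass number changes by +0, atomic number by +1.
A: 16 = 16; Z: 7 + 1 = 8.
Z = 8 is oxygen, so the daughter is ¹⁶₈O.

O-16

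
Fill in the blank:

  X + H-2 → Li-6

Conserve mass number: A + 2 = 6, so A = 4.
Conserve atomic number: Z + 1 = 3, so Z = 2.
A = 4 and Z = 2 is He-4 — an alpha particle.

alpha particle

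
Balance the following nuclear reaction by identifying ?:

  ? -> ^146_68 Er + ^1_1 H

Tm-147

Conserve mass number: A = 146 + 1, so A = 147.
Conserve atomic number: Z = 68 + 1, so Z = 69.
Z = 69 is thulium, so the species is ^147_69 Tm.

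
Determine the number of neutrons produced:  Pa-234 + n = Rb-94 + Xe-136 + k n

5

Conserve mass number: 235 = 94 + 136 + k, so k = 235 − 230 = 5.
Check atomic number: 91 = 37 + 54 + 0 = 91. ✓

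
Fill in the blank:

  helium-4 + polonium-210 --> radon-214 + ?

Conserve mass number: 4 + 210 = 214 + A, so A = 0.
Conserve atomic number: 2 + 84 = 86 + Z, so Z = 0.
A = 0 and Z = 0 is γ — a gamma ray.

gamma ray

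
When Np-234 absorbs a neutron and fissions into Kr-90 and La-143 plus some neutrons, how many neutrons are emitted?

2

Conserve mass number: 235 = 90 + 143 + k, so k = 235 − 233 = 2.
Check atomic number: 93 = 36 + 57 + 0 = 93. ✓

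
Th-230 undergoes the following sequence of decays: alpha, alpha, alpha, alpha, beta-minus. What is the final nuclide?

Start: (A, Z) = (230, 90).
After α: (226, 88).
After α: (222, 86).
After α: (218, 84).
After α: (214, 82).
After β⁻: (214, 83).
Z = 83 is bismuth.

Bi-214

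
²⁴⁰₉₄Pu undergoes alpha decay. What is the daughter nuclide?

U-236

Alpha decay: mass number changes by -4, atomic number by -2.
A: 240 − 4 = 236; Z: 94 − 2 = 92.
Z = 92 is uranium, so the daughter is ²³⁶₉₂U.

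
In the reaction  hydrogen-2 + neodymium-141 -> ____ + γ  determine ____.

Conserve mass number: 2 + 141 = A + 0, so A = 143.
Conserve atomic number: 1 + 60 = Z + 0, so Z = 61.
Z = 61 is promethium, so the species is promethium-143.

Pm-143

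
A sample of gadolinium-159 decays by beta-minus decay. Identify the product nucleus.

Tb-159

Beta-minus decay: mass number changes by +0, atomic number by +1.
A: 159 = 159; Z: 64 + 1 = 65.
Z = 65 is terbium, so the daughter is terbium-159.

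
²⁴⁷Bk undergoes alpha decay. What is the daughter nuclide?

Alpha decay: mass number changes by -4, atomic number by -2.
A: 247 − 4 = 243; Z: 97 − 2 = 95.
Z = 95 is americium, so the daughter is ²⁴³Am.

Am-243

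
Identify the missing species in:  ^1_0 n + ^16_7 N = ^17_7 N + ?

gamma ray

Conserve mass number: 1 + 16 = 17 + A, so A = 0.
Conserve atomic number: 0 + 7 = 7 + Z, so Z = 0.
A = 0 and Z = 0 is ^0_0 γ — a gamma ray.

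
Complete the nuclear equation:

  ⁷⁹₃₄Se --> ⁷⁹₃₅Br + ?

beta-minus particle

Conserve mass number: 79 = 79 + A, so A = 0.
Conserve atomic number: 34 = 35 + Z, so Z = -1.
A = 0 and Z = -1 is ⁰₋₁e — a beta-minus particle.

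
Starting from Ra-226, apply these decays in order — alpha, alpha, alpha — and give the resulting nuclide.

Start: (A, Z) = (226, 88).
After α: (222, 86).
After α: (218, 84).
After α: (214, 82).
Z = 82 is lead.

Pb-214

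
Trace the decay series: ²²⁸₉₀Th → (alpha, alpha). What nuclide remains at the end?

Rn-220

Start: (A, Z) = (228, 90).
After α: (224, 88).
After α: (220, 86).
Z = 86 is radon.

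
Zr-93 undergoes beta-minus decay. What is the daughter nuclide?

Nb-93

Beta-minus decay: mass number changes by +0, atomic number by +1.
A: 93 = 93; Z: 40 + 1 = 41.
Z = 41 is niobium, so the daughter is Nb-93.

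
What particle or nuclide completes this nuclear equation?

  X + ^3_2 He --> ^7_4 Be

alpha particle

Conserve mass number: A + 3 = 7, so A = 4.
Conserve atomic number: Z + 2 = 4, so Z = 2.
A = 4 and Z = 2 is ^4_2 He — an alpha particle.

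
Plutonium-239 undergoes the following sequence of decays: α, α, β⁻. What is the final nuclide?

Start: (A, Z) = (239, 94).
After α: (235, 92).
After α: (231, 90).
After β⁻: (231, 91).
Z = 91 is protactinium.

Pa-231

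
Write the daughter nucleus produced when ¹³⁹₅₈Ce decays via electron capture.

Electron capture: mass number changes by +0, atomic number by -1.
A: 139 = 139; Z: 58 − 1 = 57.
Z = 57 is lanthanum, so the daughter is ¹³⁹₅₇La.

La-139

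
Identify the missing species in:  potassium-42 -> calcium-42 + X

beta-minus particle

Conserve mass number: 42 = 42 + A, so A = 0.
Conserve atomic number: 19 = 20 + Z, so Z = -1.
A = 0 and Z = -1 is e⁻ — a beta-minus particle.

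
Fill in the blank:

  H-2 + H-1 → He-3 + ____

gamma ray

Conserve mass number: 2 + 1 = 3 + A, so A = 0.
Conserve atomic number: 1 + 1 = 2 + Z, so Z = 0.
A = 0 and Z = 0 is γ — a gamma ray.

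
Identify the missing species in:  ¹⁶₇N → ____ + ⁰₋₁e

Conserve mass number: 16 = A + 0, so A = 16.
Conserve atomic number: 7 = Z − 1, so Z = 8.
Z = 8 is oxygen, so the species is ¹⁶₈O.

O-16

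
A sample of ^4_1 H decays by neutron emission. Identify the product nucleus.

H-3

Neutron emission: mass number changes by -1, atomic number by +0.
A: 4 − 1 = 3; Z: 1 = 1.
Z = 1 is hydrogen, so the daughter is ^3_1 H.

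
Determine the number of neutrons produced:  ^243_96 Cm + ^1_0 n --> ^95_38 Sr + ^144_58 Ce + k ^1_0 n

5

Conserve mass number: 244 = 95 + 144 + k, so k = 244 − 239 = 5.
Check atomic number: 96 = 38 + 58 + 0 = 96. ✓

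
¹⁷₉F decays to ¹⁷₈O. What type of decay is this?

beta-plus decay or electron capture

ΔA = 17 − 17 = 0; ΔZ = 8 − 9 = -1.
A is unchanged and Z drops by 1 — a proton has become a neutron (β⁺ emission or electron capture).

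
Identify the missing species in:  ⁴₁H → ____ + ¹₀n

Conserve mass number: 4 = A + 1, so A = 3.
Conserve atomic number: 1 = Z + 0, so Z = 1.
A = 3 and Z = 1 is ³₁H — a triton.

H-3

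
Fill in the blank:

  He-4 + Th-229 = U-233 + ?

gamma ray

Conserve mass number: 4 + 229 = 233 + A, so A = 0.
Conserve atomic number: 2 + 90 = 92 + Z, so Z = 0.
A = 0 and Z = 0 is γ — a gamma ray.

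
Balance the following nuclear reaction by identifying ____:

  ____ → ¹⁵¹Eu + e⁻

Sm-151

Conserve mass number: A = 151 + 0, so A = 151.
Conserve atomic number: Z = 63 − 1, so Z = 62.
Z = 62 is samarium, so the species is ¹⁵¹Sm.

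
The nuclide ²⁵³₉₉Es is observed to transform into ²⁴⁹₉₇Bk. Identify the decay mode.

ΔA = 249 − 253 = -4; ΔZ = 97 − 99 = -2.
A drops by 4 and Z drops by 2 — the signature of alpha emission.

alpha decay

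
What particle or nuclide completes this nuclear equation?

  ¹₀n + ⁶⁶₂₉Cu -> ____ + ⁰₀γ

Cu-67

Conserve mass number: 1 + 66 = A + 0, so A = 67.
Conserve atomic number: 0 + 29 = Z + 0, so Z = 29.
Z = 29 is copper, so the species is ⁶⁷₂₉Cu.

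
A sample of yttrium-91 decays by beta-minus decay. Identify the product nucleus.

Beta-minus decay: mass number changes by +0, atomic number by +1.
A: 91 = 91; Z: 39 + 1 = 40.
Z = 40 is zirconium, so the daughter is zirconium-91.

Zr-91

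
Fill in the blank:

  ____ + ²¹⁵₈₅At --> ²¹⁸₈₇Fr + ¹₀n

Conserve mass number: A + 215 = 218 + 1, so A = 4.
Conserve atomic number: Z + 85 = 87 + 0, so Z = 2.
A = 4 and Z = 2 is ⁴₂He — an alpha particle.

alpha particle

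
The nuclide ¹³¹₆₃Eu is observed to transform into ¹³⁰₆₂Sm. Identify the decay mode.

ΔA = 130 − 131 = -1; ΔZ = 62 − 63 = -1.
A drops by 1 and Z drops by 1 — a proton was emitted.

proton emission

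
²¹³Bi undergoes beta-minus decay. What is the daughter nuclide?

Po-213

Beta-minus decay: mass number changes by +0, atomic number by +1.
A: 213 = 213; Z: 83 + 1 = 84.
Z = 84 is polonium, so the daughter is ²¹³Po.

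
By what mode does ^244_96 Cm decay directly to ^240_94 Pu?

ΔA = 240 − 244 = -4; ΔZ = 94 − 96 = -2.
A drops by 4 and Z drops by 2 — the signature of alpha emission.

alpha decay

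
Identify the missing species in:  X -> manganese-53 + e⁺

Fe-53

Conserve mass number: A = 53 + 0, so A = 53.
Conserve atomic number: Z = 25 + 1, so Z = 26.
Z = 26 is iron, so the species is iron-53.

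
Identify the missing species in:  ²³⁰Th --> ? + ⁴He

Ra-226

Conserve mass number: 230 = A + 4, so A = 226.
Conserve atomic number: 90 = Z + 2, so Z = 88.
Z = 88 is radium, so the species is ²²⁶Ra.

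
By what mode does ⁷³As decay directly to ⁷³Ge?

beta-plus decay or electron capture

ΔA = 73 − 73 = 0; ΔZ = 32 − 33 = -1.
A is unchanged and Z drops by 1 — a proton has become a neutron (β⁺ emission or electron capture).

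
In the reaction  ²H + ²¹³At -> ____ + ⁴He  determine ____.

Po-211

Conserve mass number: 2 + 213 = A + 4, so A = 211.
Conserve atomic number: 1 + 85 = Z + 2, so Z = 84.
Z = 84 is polonium, so the species is ²¹¹Po.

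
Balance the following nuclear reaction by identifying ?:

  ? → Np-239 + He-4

Am-243

Conserve mass number: A = 239 + 4, so A = 243.
Conserve atomic number: Z = 93 + 2, so Z = 95.
Z = 95 is americium, so the species is Am-243.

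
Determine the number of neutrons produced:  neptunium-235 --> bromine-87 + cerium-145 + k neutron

3

Conserve mass number: 235 = 87 + 145 + k, so k = 235 − 232 = 3.
Check atomic number: 93 = 35 + 58 + 0 = 93. ✓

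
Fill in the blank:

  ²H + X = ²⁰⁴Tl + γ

Hg-202

Conserve mass number: 2 + A = 204 + 0, so A = 202.
Conserve atomic number: 1 + Z = 81 + 0, so Z = 80.
Z = 80 is mercury, so the species is ²⁰²Hg.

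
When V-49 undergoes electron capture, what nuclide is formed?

Electron capture: mass number changes by +0, atomic number by -1.
A: 49 = 49; Z: 23 − 1 = 22.
Z = 22 is titanium, so the daughter is Ti-49.

Ti-49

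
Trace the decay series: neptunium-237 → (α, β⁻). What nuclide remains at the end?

Start: (A, Z) = (237, 93).
After α: (233, 91).
After β⁻: (233, 92).
Z = 92 is uranium.

U-233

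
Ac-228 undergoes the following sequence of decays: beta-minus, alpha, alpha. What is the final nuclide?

Rn-220

Start: (A, Z) = (228, 89).
After β⁻: (228, 90).
After α: (224, 88).
After α: (220, 86).
Z = 86 is radon.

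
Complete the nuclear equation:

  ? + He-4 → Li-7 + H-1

alpha particle

Conserve mass number: A + 4 = 7 + 1, so A = 4.
Conserve atomic number: Z + 2 = 3 + 1, so Z = 2.
A = 4 and Z = 2 is He-4 — an alpha particle.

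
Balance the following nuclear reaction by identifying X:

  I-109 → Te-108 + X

proton

Conserve mass number: 109 = 108 + A, so A = 1.
Conserve atomic number: 53 = 52 + Z, so Z = 1.
A = 1 and Z = 1 is H-1 — a proton.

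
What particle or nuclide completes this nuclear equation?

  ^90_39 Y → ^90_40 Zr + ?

Conserve mass number: 90 = 90 + A, so A = 0.
Conserve atomic number: 39 = 40 + Z, so Z = -1.
A = 0 and Z = -1 is ^0_-1 e — a beta-minus particle.

beta-minus particle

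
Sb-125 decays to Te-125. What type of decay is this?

beta-minus decay

ΔA = 125 − 125 = 0; ΔZ = 52 − 51 = +1.
A is unchanged and Z rises by 1 — a neutron has become a proton (β⁻ decay).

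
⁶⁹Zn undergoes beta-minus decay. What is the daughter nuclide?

Beta-minus decay: mass number changes by +0, atomic number by +1.
A: 69 = 69; Z: 30 + 1 = 31.
Z = 31 is gallium, so the daughter is ⁶⁹Ga.

Ga-69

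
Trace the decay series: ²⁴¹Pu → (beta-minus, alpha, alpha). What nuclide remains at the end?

Start: (A, Z) = (241, 94).
After β⁻: (241, 95).
After α: (237, 93).
After α: (233, 91).
Z = 91 is protactinium.

Pa-233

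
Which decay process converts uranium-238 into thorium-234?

alpha decay

ΔA = 234 − 238 = -4; ΔZ = 90 − 92 = -2.
A drops by 4 and Z drops by 2 — the signature of alpha emission.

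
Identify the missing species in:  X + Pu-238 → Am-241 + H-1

Conserve mass number: A + 238 = 241 + 1, so A = 4.
Conserve atomic number: Z + 94 = 95 + 1, so Z = 2.
A = 4 and Z = 2 is He-4 — an alpha particle.

alpha particle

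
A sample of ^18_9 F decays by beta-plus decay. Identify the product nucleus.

O-18

Beta-plus decay: mass number changes by +0, atomic number by -1.
A: 18 = 18; Z: 9 − 1 = 8.
Z = 8 is oxygen, so the daughter is ^18_8 O.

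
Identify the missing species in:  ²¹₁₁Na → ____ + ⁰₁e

Ne-21

Conserve mass number: 21 = A + 0, so A = 21.
Conserve atomic number: 11 = Z + 1, so Z = 10.
Z = 10 is neon, so the species is ²¹₁₀Ne.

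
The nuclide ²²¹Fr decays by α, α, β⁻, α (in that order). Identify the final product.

Pb-209

Start: (A, Z) = (221, 87).
After α: (217, 85).
After α: (213, 83).
After β⁻: (213, 84).
After α: (209, 82).
Z = 82 is lead.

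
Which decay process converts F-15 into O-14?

proton emission

ΔA = 14 − 15 = -1; ΔZ = 8 − 9 = -1.
A drops by 1 and Z drops by 1 — a proton was emitted.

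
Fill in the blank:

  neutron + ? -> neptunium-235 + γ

Conserve mass number: 1 + A = 235 + 0, so A = 234.
Conserve atomic number: 0 + Z = 93 + 0, so Z = 93.
Z = 93 is neptunium, so the species is neptunium-234.

Np-234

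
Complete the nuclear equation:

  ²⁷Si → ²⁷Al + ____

Conserve mass number: 27 = 27 + A, so A = 0.
Conserve atomic number: 14 = 13 + Z, so Z = 1.
A = 0 and Z = 1 is e⁺ — a positron.

positron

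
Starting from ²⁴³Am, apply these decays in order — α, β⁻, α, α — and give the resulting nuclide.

Start: (A, Z) = (243, 95).
After α: (239, 93).
After β⁻: (239, 94).
After α: (235, 92).
After α: (231, 90).
Z = 90 is thorium.

Th-231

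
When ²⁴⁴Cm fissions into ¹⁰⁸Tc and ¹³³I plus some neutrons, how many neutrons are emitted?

Conserve mass number: 244 = 108 + 133 + k, so k = 244 − 241 = 3.
Check atomic number: 96 = 43 + 53 + 0 = 96. ✓

3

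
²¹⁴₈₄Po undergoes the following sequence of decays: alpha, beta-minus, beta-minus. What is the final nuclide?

Start: (A, Z) = (214, 84).
After α: (210, 82).
After β⁻: (210, 83).
After β⁻: (210, 84).
Z = 84 is polonium.

Po-210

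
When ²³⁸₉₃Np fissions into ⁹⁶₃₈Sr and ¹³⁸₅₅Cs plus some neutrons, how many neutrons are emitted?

4

Conserve mass number: 238 = 96 + 138 + k, so k = 238 − 234 = 4.
Check atomic number: 93 = 38 + 55 + 0 = 93. ✓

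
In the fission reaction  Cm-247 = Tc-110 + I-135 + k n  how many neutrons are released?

Conserve mass number: 247 = 110 + 135 + k, so k = 247 − 245 = 2.
Check atomic number: 96 = 43 + 53 + 0 = 96. ✓

2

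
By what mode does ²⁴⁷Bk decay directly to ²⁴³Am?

alpha decay

ΔA = 243 − 247 = -4; ΔZ = 95 − 97 = -2.
A drops by 4 and Z drops by 2 — the signature of alpha emission.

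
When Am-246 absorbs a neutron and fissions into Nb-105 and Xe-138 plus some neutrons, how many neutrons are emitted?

4

Conserve mass number: 247 = 105 + 138 + k, so k = 247 − 243 = 4.
Check atomic number: 95 = 41 + 54 + 0 = 95. ✓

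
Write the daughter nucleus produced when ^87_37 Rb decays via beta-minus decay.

Sr-87

Beta-minus decay: mass number changes by +0, atomic number by +1.
A: 87 = 87; Z: 37 + 1 = 38.
Z = 38 is strontium, so the daughter is ^87_38 Sr.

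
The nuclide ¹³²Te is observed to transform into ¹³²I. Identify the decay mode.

ΔA = 132 − 132 = 0; ΔZ = 53 − 52 = +1.
A is unchanged and Z rises by 1 — a neutron has become a proton (β⁻ decay).

beta-minus decay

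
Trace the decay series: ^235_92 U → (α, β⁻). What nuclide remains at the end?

Pa-231

Start: (A, Z) = (235, 92).
After α: (231, 90).
After β⁻: (231, 91).
Z = 91 is protactinium.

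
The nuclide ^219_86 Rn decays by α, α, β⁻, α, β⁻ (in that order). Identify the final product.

Start: (A, Z) = (219, 86).
After α: (215, 84).
After α: (211, 82).
After β⁻: (211, 83).
After α: (207, 81).
After β⁻: (207, 82).
Z = 82 is lead.

Pb-207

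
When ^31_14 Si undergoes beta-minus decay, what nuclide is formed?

P-31

Beta-minus decay: mass number changes by +0, atomic number by +1.
A: 31 = 31; Z: 14 + 1 = 15.
Z = 15 is phosphorus, so the daughter is ^31_15 P.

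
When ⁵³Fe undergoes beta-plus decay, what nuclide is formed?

Beta-plus decay: mass number changes by +0, atomic number by -1.
A: 53 = 53; Z: 26 − 1 = 25.
Z = 25 is manganese, so the daughter is ⁵³Mn.

Mn-53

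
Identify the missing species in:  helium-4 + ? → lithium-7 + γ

Conserve mass number: 4 + A = 7 + 0, so A = 3.
Conserve atomic number: 2 + Z = 3 + 0, so Z = 1.
A = 3 and Z = 1 is hydrogen-3 — a triton.

triton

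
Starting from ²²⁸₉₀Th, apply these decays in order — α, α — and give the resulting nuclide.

Rn-220

Start: (A, Z) = (228, 90).
After α: (224, 88).
After α: (220, 86).
Z = 86 is radon.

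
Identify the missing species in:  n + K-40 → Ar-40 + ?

proton

Conserve mass number: 1 + 40 = 40 + A, so A = 1.
Conserve atomic number: 0 + 19 = 18 + Z, so Z = 1.
A = 1 and Z = 1 is H-1 — a proton.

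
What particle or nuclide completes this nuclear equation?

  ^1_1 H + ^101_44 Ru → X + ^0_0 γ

Conserve mass number: 1 + 101 = A + 0, so A = 102.
Conserve atomic number: 1 + 44 = Z + 0, so Z = 45.
Z = 45 is rhodium, so the species is ^102_45 Rh.

Rh-102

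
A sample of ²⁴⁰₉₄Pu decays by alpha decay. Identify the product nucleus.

Alpha decay: mass number changes by -4, atomic number by -2.
A: 240 − 4 = 236; Z: 94 − 2 = 92.
Z = 92 is uranium, so the daughter is ²³⁶₉₂U.

U-236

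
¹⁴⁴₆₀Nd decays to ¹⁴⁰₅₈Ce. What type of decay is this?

ΔA = 140 − 144 = -4; ΔZ = 58 − 60 = -2.
A drops by 4 and Z drops by 2 — the signature of alpha emission.

alpha decay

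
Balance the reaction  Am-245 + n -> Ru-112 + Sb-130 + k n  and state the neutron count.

Conserve mass number: 246 = 112 + 130 + k, so k = 246 − 242 = 4.
Check atomic number: 95 = 44 + 51 + 0 = 95. ✓

4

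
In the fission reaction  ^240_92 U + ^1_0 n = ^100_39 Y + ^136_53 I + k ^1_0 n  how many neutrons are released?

5

Conserve mass number: 241 = 100 + 136 + k, so k = 241 − 236 = 5.
Check atomic number: 92 = 39 + 53 + 0 = 92. ✓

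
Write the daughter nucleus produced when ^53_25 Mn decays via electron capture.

Electron capture: mass number changes by +0, atomic number by -1.
A: 53 = 53; Z: 25 − 1 = 24.
Z = 24 is chromium, so the daughter is ^53_24 Cr.

Cr-53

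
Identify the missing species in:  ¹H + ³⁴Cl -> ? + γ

Ar-35

Conserve mass number: 1 + 34 = A + 0, so A = 35.
Conserve atomic number: 1 + 17 = Z + 0, so Z = 18.
Z = 18 is argon, so the species is ³⁵Ar.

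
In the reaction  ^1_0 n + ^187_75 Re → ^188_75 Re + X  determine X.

Conserve mass number: 1 + 187 = 188 + A, so A = 0.
Conserve atomic number: 0 + 75 = 75 + Z, so Z = 0.
A = 0 and Z = 0 is ^0_0 γ — a gamma ray.

gamma ray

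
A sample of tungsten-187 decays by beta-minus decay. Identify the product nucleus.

Re-187

Beta-minus decay: mass number changes by +0, atomic number by +1.
A: 187 = 187; Z: 74 + 1 = 75.
Z = 75 is rhenium, so the daughter is rhenium-187.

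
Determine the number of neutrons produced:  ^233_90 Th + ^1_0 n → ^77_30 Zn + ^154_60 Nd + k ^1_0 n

Conserve mass number: 234 = 77 + 154 + k, so k = 234 − 231 = 3.
Check atomic number: 90 = 30 + 60 + 0 = 90. ✓

3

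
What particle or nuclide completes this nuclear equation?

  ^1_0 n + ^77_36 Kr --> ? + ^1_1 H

Conserve mass number: 1 + 77 = A + 1, so A = 77.
Conserve atomic number: 0 + 36 = Z + 1, so Z = 35.
Z = 35 is bromine, so the species is ^77_35 Br.

Br-77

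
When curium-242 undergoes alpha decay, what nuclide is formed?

Alpha decay: mass number changes by -4, atomic number by -2.
A: 242 − 4 = 238; Z: 96 − 2 = 94.
Z = 94 is plutonium, so the daughter is plutonium-238.

Pu-238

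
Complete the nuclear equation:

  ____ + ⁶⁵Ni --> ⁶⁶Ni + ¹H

deuteron

Conserve mass number: A + 65 = 66 + 1, so A = 2.
Conserve atomic number: Z + 28 = 28 + 1, so Z = 1.
A = 2 and Z = 1 is ²H — a deuteron.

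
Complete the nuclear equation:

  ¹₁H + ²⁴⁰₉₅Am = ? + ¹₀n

Cm-240

Conserve mass number: 1 + 240 = A + 1, so A = 240.
Conserve atomic number: 1 + 95 = Z + 0, so Z = 96.
Z = 96 is curium, so the species is ²⁴⁰₉₆Cm.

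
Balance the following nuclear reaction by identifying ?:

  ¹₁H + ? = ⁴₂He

triton

Conserve mass number: 1 + A = 4, so A = 3.
Conserve atomic number: 1 + Z = 2, so Z = 1.
A = 3 and Z = 1 is ³₁H — a triton.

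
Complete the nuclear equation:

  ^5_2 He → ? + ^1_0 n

Conserve mass number: 5 = A + 1, so A = 4.
Conserve atomic number: 2 = Z + 0, so Z = 2.
A = 4 and Z = 2 is ^4_2 He — an alpha particle.

He-4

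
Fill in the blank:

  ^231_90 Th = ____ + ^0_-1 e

Conserve mass number: 231 = A + 0, so A = 231.
Conserve atomic number: 90 = Z − 1, so Z = 91.
Z = 91 is protactinium, so the species is ^231_91 Pa.

Pa-231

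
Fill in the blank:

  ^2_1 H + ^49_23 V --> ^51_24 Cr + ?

gamma ray

Conserve mass number: 2 + 49 = 51 + A, so A = 0.
Conserve atomic number: 1 + 23 = 24 + Z, so Z = 0.
A = 0 and Z = 0 is ^0_0 γ — a gamma ray.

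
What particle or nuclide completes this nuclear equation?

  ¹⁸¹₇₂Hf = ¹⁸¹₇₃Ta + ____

Conserve mass number: 181 = 181 + A, so A = 0.
Conserve atomic number: 72 = 73 + Z, so Z = -1.
A = 0 and Z = -1 is ⁰₋₁e — a beta-minus particle.

beta-minus particle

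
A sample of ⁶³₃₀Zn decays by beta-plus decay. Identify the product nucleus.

Beta-plus decay: mass number changes by +0, atomic number by -1.
A: 63 = 63; Z: 30 − 1 = 29.
Z = 29 is copper, so the daughter is ⁶³₂₉Cu.

Cu-63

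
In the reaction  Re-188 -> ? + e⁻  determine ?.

Os-188

Conserve mass number: 188 = A + 0, so A = 188.
Conserve atomic number: 75 = Z − 1, so Z = 76.
Z = 76 is osmium, so the species is Os-188.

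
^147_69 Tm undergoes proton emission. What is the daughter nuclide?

Er-146

Proton emission: mass number changes by -1, atomic number by -1.
A: 147 − 1 = 146; Z: 69 − 1 = 68.
Z = 68 is erbium, so the daughter is ^146_68 Er.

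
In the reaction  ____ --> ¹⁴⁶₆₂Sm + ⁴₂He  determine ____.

Conserve mass number: A = 146 + 4, so A = 150.
Conserve atomic number: Z = 62 + 2, so Z = 64.
Z = 64 is gadolinium, so the species is ¹⁵⁰₆₄Gd.

Gd-150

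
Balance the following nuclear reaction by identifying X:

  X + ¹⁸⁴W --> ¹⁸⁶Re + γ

Conserve mass number: A + 184 = 186 + 0, so A = 2.
Conserve atomic number: Z + 74 = 75 + 0, so Z = 1.
A = 2 and Z = 1 is ²H — a deuteron.

deuteron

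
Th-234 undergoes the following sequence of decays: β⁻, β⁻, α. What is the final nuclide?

Start: (A, Z) = (234, 90).
After β⁻: (234, 91).
After β⁻: (234, 92).
After α: (230, 90).
Z = 90 is thorium.

Th-230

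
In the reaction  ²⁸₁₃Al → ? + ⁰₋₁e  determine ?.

Conserve mass number: 28 = A + 0, so A = 28.
Conserve atomic number: 13 = Z − 1, so Z = 14.
Z = 14 is silicon, so the species is ²⁸₁₄Si.

Si-28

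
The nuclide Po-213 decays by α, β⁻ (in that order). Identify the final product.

Start: (A, Z) = (213, 84).
After α: (209, 82).
After β⁻: (209, 83).
Z = 83 is bismuth.

Bi-209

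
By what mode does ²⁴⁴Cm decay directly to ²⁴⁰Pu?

alpha decay

ΔA = 240 − 244 = -4; ΔZ = 94 − 96 = -2.
A drops by 4 and Z drops by 2 — the signature of alpha emission.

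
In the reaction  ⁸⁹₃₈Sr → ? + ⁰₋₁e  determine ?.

Y-89

Conserve mass number: 89 = A + 0, so A = 89.
Conserve atomic number: 38 = Z − 1, so Z = 39.
Z = 39 is yttrium, so the species is ⁸⁹₃₉Y.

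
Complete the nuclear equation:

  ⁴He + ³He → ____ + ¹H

Li-6

Conserve mass number: 4 + 3 = A + 1, so A = 6.
Conserve atomic number: 2 + 2 = Z + 1, so Z = 3.
Z = 3 is lithium, so the species is ⁶Li.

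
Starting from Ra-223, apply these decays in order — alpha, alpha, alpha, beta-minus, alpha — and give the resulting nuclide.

Start: (A, Z) = (223, 88).
After α: (219, 86).
After α: (215, 84).
After α: (211, 82).
After β⁻: (211, 83).
After α: (207, 81).
Z = 81 is thallium.

Tl-207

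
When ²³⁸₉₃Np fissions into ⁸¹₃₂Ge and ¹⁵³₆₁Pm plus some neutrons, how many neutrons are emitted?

Conserve mass number: 238 = 81 + 153 + k, so k = 238 − 234 = 4.
Check atomic number: 93 = 32 + 61 + 0 = 93. ✓

4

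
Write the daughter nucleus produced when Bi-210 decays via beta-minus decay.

Beta-minus decay: mass number changes by +0, atomic number by +1.
A: 210 = 210; Z: 83 + 1 = 84.
Z = 84 is polonium, so the daughter is Po-210.

Po-210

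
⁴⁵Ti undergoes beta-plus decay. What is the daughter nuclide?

Sc-45

Beta-plus decay: mass number changes by +0, atomic number by -1.
A: 45 = 45; Z: 22 − 1 = 21.
Z = 21 is scandium, so the daughter is ⁴⁵Sc.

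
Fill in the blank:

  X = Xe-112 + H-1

Cs-113

Conserve mass number: A = 112 + 1, so A = 113.
Conserve atomic number: Z = 54 + 1, so Z = 55.
Z = 55 is caesium, so the species is Cs-113.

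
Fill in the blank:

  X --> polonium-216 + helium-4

Conserve mass number: A = 216 + 4, so A = 220.
Conserve atomic number: Z = 84 + 2, so Z = 86.
Z = 86 is radon, so the species is radon-220.

Rn-220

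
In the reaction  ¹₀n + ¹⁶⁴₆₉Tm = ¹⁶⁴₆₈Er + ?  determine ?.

proton

Conserve mass number: 1 + 164 = 164 + A, so A = 1.
Conserve atomic number: 0 + 69 = 68 + Z, so Z = 1.
A = 1 and Z = 1 is ¹₁H — a proton.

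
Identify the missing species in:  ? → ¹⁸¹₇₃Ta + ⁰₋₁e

Conserve mass number: A = 181 + 0, so A = 181.
Conserve atomic number: Z = 73 − 1, so Z = 72.
Z = 72 is hafnium, so the species is ¹⁸¹₇₂Hf.

Hf-181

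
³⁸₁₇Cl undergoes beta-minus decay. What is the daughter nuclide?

Beta-minus decay: mass number changes by +0, atomic number by +1.
A: 38 = 38; Z: 17 + 1 = 18.
Z = 18 is argon, so the daughter is ³⁸₁₈Ar.

Ar-38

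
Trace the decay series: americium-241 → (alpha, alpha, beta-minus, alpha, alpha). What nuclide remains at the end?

Ra-225

Start: (A, Z) = (241, 95).
After α: (237, 93).
After α: (233, 91).
After β⁻: (233, 92).
After α: (229, 90).
After α: (225, 88).
Z = 88 is radium.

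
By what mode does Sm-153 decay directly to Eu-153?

beta-minus decay

ΔA = 153 − 153 = 0; ΔZ = 63 − 62 = +1.
A is unchanged and Z rises by 1 — a neutron has become a proton (β⁻ decay).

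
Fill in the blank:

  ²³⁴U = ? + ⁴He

Conserve mass number: 234 = A + 4, so A = 230.
Conserve atomic number: 92 = Z + 2, so Z = 90.
Z = 90 is thorium, so the species is ²³⁰Th.

Th-230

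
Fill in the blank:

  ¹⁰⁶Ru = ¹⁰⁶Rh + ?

beta-minus particle

Conserve mass number: 106 = 106 + A, so A = 0.
Conserve atomic number: 44 = 45 + Z, so Z = -1.
A = 0 and Z = -1 is e⁻ — a beta-minus particle.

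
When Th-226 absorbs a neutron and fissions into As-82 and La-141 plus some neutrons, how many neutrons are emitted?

4

Conserve mass number: 227 = 82 + 141 + k, so k = 227 − 223 = 4.
Check atomic number: 90 = 33 + 57 + 0 = 90. ✓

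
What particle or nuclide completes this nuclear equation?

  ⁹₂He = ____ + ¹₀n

He-8

Conserve mass number: 9 = A + 1, so A = 8.
Conserve atomic number: 2 = Z + 0, so Z = 2.
Z = 2 is helium, so the species is ⁸₂He.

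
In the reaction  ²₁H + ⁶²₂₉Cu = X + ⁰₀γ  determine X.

Conserve mass number: 2 + 62 = A + 0, so A = 64.
Conserve atomic number: 1 + 29 = Z + 0, so Z = 30.
Z = 30 is zinc, so the species is ⁶⁴₃₀Zn.

Zn-64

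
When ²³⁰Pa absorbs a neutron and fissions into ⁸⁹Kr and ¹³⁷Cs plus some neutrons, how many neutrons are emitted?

5

Conserve mass number: 231 = 89 + 137 + k, so k = 231 − 226 = 5.
Check atomic number: 91 = 36 + 55 + 0 = 91. ✓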